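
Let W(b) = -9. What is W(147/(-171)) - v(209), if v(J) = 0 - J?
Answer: 200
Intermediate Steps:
v(J) = -J
W(147/(-171)) - v(209) = -9 - (-1)*209 = -9 - 1*(-209) = -9 + 209 = 200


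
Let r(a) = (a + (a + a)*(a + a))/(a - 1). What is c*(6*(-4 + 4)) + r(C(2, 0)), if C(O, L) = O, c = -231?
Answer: 18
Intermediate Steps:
r(a) = (a + 4*a**2)/(-1 + a) (r(a) = (a + (2*a)*(2*a))/(-1 + a) = (a + 4*a**2)/(-1 + a))
c*(6*(-4 + 4)) + r(C(2, 0)) = -1386*(-4 + 4) + 2*(1 + 4*2)/(-1 + 2) = -1386*0 + 2*(1 + 8)/1 = -231*0 + 2*1*9 = 0 + 18 = 18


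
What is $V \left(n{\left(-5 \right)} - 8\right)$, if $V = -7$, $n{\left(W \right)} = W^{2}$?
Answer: $-119$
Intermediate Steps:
$V \left(n{\left(-5 \right)} - 8\right) = - 7 \left(\left(-5\right)^{2} - 8\right) = - 7 \left(25 - 8\right) = \left(-7\right) 17 = -119$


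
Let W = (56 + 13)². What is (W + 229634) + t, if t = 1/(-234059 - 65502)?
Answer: 70215600594/299561 ≈ 2.3440e+5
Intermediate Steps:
W = 4761 (W = 69² = 4761)
t = -1/299561 (t = 1/(-299561) = -1/299561 ≈ -3.3382e-6)
(W + 229634) + t = (4761 + 229634) - 1/299561 = 234395 - 1/299561 = 70215600594/299561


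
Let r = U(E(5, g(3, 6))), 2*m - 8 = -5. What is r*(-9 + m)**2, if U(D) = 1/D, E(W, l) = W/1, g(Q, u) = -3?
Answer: 45/4 ≈ 11.250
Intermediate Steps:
m = 3/2 (m = 4 + (1/2)*(-5) = 4 - 5/2 = 3/2 ≈ 1.5000)
E(W, l) = W (E(W, l) = 1*W = W)
r = 1/5 ≈ 0.20000
r*(-9 + m)**2 = (-9 + 3/2)**2/5 = (-15/2)**2/5 = (1/5)*(225/4) = 45/4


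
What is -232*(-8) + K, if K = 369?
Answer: 2225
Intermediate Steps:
-232*(-8) + K = -232*(-8) + 369 = 1856 + 369 = 2225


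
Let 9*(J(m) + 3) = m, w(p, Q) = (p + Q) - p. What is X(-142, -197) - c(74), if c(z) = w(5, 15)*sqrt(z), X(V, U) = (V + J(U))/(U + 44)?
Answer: 1502/1377 - 15*sqrt(74) ≈ -127.94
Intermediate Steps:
w(p, Q) = Q (w(p, Q) = (Q + p) - p = Q)
J(m) = -3 + m/9
X(V, U) = (-3 + V + U/9)/(44 + U) (X(V, U) = (V + (-3 + U/9))/(U + 44) = (-3 + V + U/9)/(44 + U))
c(z) = 15*sqrt(z)
X(-142, -197) - c(74) = (-3 - 142 + (1/9)*(-197))/(44 - 197) - 15*sqrt(74) = (-3 - 142 - 197/9)/(-153) - 15*sqrt(74) = -1/153*(-1502/9) - 15*sqrt(74) = 1502/1377 - 15*sqrt(74)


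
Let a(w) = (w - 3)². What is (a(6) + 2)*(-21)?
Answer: -231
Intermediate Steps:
a(w) = (-3 + w)²
(a(6) + 2)*(-21) = ((-3 + 6)² + 2)*(-21) = (3² + 2)*(-21) = (9 + 2)*(-21) = 11*(-21) = -231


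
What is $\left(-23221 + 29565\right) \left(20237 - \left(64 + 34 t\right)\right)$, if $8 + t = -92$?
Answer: $149547112$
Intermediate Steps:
$t = -100$ ($t = -8 - 92 = -100$)
$\left(-23221 + 29565\right) \left(20237 - \left(64 + 34 t\right)\right) = \left(-23221 + 29565\right) \left(20237 - -3336\right) = 6344 \left(20237 + \left(-64 + 3400\right)\right) = 6344 \left(20237 + 3336\right) = 6344 \cdot 23573 = 149547112$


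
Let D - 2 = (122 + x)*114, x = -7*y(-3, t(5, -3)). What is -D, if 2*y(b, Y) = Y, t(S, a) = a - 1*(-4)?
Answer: -13511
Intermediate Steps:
t(S, a) = 4 + a (t(S, a) = a + 4 = 4 + a)
y(b, Y) = Y/2
x = -7/2 (x = -7*(4 - 3)/2 = -7/2 ≈ -3.5000)
D = 13511 (D = 2 + (122 - 7/2)*114 = 2 + (237/2)*114 = 2 + 13509 = 13511)
-D = -1*13511 = -13511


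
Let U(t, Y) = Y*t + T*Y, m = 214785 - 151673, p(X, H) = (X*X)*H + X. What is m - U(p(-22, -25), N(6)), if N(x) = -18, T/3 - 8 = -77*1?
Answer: -158810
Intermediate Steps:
T = -207 (T = 24 + 3*(-77*1) = 24 + 3*(-77) = 24 - 231 = -207)
p(X, H) = X + H*X² (p(X, H) = X²*H + X = H*X² + X = X + H*X²)
m = 63112
U(t, Y) = -207*Y + Y*t (U(t, Y) = Y*t - 207*Y = -207*Y + Y*t)
m - U(p(-22, -25), N(6)) = 63112 - (-18)*(-207 - 22*(1 - 25*(-22))) = 63112 - (-18)*(-207 - 22*(1 + 550)) = 63112 - (-18)*(-207 - 22*551) = 63112 - (-18)*(-207 - 12122) = 63112 - (-18)*(-12329) = 63112 - 1*221922 = 63112 - 221922 = -158810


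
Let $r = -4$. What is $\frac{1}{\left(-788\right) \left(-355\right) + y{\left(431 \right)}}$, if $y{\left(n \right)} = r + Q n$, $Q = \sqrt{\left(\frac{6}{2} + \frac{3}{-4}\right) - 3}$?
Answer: $\frac{1118944}{313009476067} - \frac{862 i \sqrt{3}}{313009476067} \approx 3.5748 \cdot 10^{-6} - 4.7699 \cdot 10^{-9} i$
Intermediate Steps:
$Q = \frac{i \sqrt{3}}{2}$ ($Q = \sqrt{\left(6 \cdot \frac{1}{2} + 3 \left(- \frac{1}{4}\right)\right) - 3} = \sqrt{\left(3 - \frac{3}{4}\right) - 3} = \sqrt{\frac{9}{4} - 3} = \sqrt{- \frac{3}{4}} = \frac{i \sqrt{3}}{2} \approx 0.86602 i$)
$y{\left(n \right)} = -4 + \frac{i n \sqrt{3}}{2}$ ($y{\left(n \right)} = -4 + \frac{i \sqrt{3}}{2} n = -4 + \frac{i n \sqrt{3}}{2}$)
$\frac{1}{\left(-788\right) \left(-355\right) + y{\left(431 \right)}} = \frac{1}{\left(-788\right) \left(-355\right) - \left(4 - \frac{1}{2} i 431 \sqrt{3}\right)} = \frac{1}{279740 - \left(4 - \frac{431 i \sqrt{3}}{2}\right)} = \frac{1}{279736 + \frac{431 i \sqrt{3}}{2}}$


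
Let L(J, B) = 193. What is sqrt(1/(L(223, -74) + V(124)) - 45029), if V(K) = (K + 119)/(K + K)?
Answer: I*sqrt(104209857494485)/48107 ≈ 212.2*I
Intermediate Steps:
V(K) = (119 + K)/(2*K) (V(K) = (119 + K)/((2*K)) = (119 + K)*(1/(2*K)) = (119 + K)/(2*K))
sqrt(1/(L(223, -74) + V(124)) - 45029) = sqrt(1/(193 + (1/2)*(119 + 124)/124) - 45029) = sqrt(1/(193 + (1/2)*(1/124)*243) - 45029) = sqrt(1/(193 + 243/248) - 45029) = sqrt(1/(48107/248) - 45029) = sqrt(248/48107 - 45029) = sqrt(-2166209855/48107) = I*sqrt(104209857494485)/48107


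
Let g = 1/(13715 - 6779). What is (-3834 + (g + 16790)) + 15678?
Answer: 198605425/6936 ≈ 28634.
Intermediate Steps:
g = 1/6936 ≈ 0.00014418
(-3834 + (g + 16790)) + 15678 = (-3834 + (1/6936 + 16790)) + 15678 = (-3834 + 116455441/6936) + 15678 = 89862817/6936 + 15678 = 198605425/6936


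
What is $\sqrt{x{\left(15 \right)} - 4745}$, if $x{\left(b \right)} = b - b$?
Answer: $i \sqrt{4745} \approx 68.884 i$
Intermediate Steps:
$x{\left(b \right)} = 0$
$\sqrt{x{\left(15 \right)} - 4745} = \sqrt{0 - 4745} = \sqrt{-4745} = i \sqrt{4745}$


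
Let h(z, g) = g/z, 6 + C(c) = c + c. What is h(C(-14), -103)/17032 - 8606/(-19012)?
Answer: 1246397391/2752405264 ≈ 0.45284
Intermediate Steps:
C(c) = -6 + 2*c (C(c) = -6 + (c + c) = -6 + 2*c)
h(C(-14), -103)/17032 - 8606/(-19012) = -103/(-6 + 2*(-14))/17032 - 8606/(-19012) = -103/(-6 - 28)*(1/17032) - 8606*(-1/19012) = -103/(-34)*(1/17032) + 4303/9506 = -103*(-1/34)*(1/17032) + 4303/9506 = (103/34)*(1/17032) + 4303/9506 = 103/579088 + 4303/9506 = 1246397391/2752405264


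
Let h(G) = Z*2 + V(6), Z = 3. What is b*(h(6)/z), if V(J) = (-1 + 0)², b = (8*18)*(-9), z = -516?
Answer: 756/43 ≈ 17.581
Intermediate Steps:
b = -1296 (b = 144*(-9) = -1296)
V(J) = 1 (V(J) = (-1)² = 1)
h(G) = 7 (h(G) = 3*2 + 1 = 6 + 1 = 7)
b*(h(6)/z) = -9072/(-516) = -9072*(-1)/516 = -1296*(-7/516) = 756/43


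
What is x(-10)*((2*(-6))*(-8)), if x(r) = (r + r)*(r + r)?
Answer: 38400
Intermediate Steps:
x(r) = 4*r² (x(r) = (2*r)*(2*r) = 4*r²)
x(-10)*((2*(-6))*(-8)) = (4*(-10)²)*((2*(-6))*(-8)) = (4*100)*(-12*(-8)) = 400*96 = 38400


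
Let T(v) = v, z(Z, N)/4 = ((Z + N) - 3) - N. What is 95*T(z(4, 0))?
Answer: 380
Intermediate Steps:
z(Z, N) = -12 + 4*Z (z(Z, N) = 4*(((Z + N) - 3) - N) = 4*(((N + Z) - 3) - N) = 4*((-3 + N + Z) - N) = 4*(-3 + Z) = -12 + 4*Z)
95*T(z(4, 0)) = 95*(-12 + 4*4) = 95*(-12 + 16) = 95*4 = 380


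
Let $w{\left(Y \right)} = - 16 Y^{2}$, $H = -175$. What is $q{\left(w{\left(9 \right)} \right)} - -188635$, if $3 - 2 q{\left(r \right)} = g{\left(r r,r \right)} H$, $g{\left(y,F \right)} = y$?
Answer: $\frac{294310073}{2} \approx 1.4715 \cdot 10^{8}$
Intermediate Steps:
$q{\left(r \right)} = \frac{3}{2} + \frac{175 r^{2}}{2}$ ($q{\left(r \right)} = \frac{3}{2} - \frac{r r \left(-175\right)}{2} = \frac{3}{2} - \frac{r^{2} \left(-175\right)}{2} = \frac{3}{2} - \frac{\left(-175\right) r^{2}}{2} = \frac{3}{2} + \frac{175 r^{2}}{2}$)
$q{\left(w{\left(9 \right)} \right)} - -188635 = \left(\frac{3}{2} + \frac{175 \left(- 16 \cdot 9^{2}\right)^{2}}{2}\right) - -188635 = \left(\frac{3}{2} + \frac{175 \left(\left(-16\right) 81\right)^{2}}{2}\right) + 188635 = \left(\frac{3}{2} + \frac{175 \left(-1296\right)^{2}}{2}\right) + 188635 = \left(\frac{3}{2} + \frac{175}{2} \cdot 1679616\right) + 188635 = \left(\frac{3}{2} + 146966400\right) + 188635 = \frac{293932803}{2} + 188635 = \frac{294310073}{2}$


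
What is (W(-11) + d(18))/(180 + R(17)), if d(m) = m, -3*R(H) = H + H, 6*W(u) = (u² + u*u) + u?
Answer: 339/1012 ≈ 0.33498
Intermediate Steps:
W(u) = u²/3 + u/6 (W(u) = ((u² + u*u) + u)/6 = ((u² + u²) + u)/6 = (2*u² + u)/6 = (u + 2*u²)/6 = u²/3 + u/6)
R(H) = -2*H/3 (R(H) = -(H + H)/3 = -2*H/3)
(W(-11) + d(18))/(180 + R(17)) = ((⅙)*(-11)*(1 + 2*(-11)) + 18)/(180 - ⅔*17) = ((⅙)*(-11)*(1 - 22) + 18)/(180 - 34/3) = ((⅙)*(-11)*(-21) + 18)/(506/3) = (77/2 + 18)*(3/506) = (113/2)*(3/506) = 339/1012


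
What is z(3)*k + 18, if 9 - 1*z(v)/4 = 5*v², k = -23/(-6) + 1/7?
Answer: -3882/7 ≈ -554.57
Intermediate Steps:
k = 167/42 (k = -23*(-⅙) + 1*(⅐) = 23/6 + ⅐ = 167/42 ≈ 3.9762)
z(v) = 36 - 20*v²
z(3)*k + 18 = (36 - 20*3²)*(167/42) + 18 = (36 - 20*9)*(167/42) + 18 = (36 - 180)*(167/42) + 18 = -144*167/42 + 18 = -4008/7 + 18 = -3882/7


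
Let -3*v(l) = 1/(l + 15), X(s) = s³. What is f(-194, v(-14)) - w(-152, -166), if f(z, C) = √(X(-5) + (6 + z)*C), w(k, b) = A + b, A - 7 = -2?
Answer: 161 + I*√561/3 ≈ 161.0 + 7.8951*I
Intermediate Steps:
A = 5 (A = 7 - 2 = 5)
w(k, b) = 5 + b
v(l) = -1/(3*(15 + l)) (v(l) = -1/(3*(l + 15)) = -1/(3*(15 + l)))
f(z, C) = √(-125 + C*(6 + z)) (f(z, C) = √((-5)³ + (6 + z)*C) = √(-125 + C*(6 + z)))
f(-194, v(-14)) - w(-152, -166) = √(-125 + 6*(-1/(45 + 3*(-14))) - 1/(45 + 3*(-14))*(-194)) - (5 - 166) = √(-125 + 6*(-1/(45 - 42)) - 1/(45 - 42)*(-194)) - 1*(-161) = √(-125 + 6*(-1/3) - 1/3*(-194)) + 161 = √(-125 + 6*(-1*⅓) - 1*⅓*(-194)) + 161 = √(-125 + 6*(-⅓) - ⅓*(-194)) + 161 = √(-125 - 2 + 194/3) + 161 = √(-187/3) + 161 = I*√561/3 + 161 = 161 + I*√561/3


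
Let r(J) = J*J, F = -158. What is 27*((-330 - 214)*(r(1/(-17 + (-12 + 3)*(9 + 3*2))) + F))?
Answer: 1675547829/722 ≈ 2.3207e+6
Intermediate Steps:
r(J) = J**2
27*((-330 - 214)*(r(1/(-17 + (-12 + 3)*(9 + 3*2))) + F)) = 27*((-330 - 214)*((1/(-17 + (-12 + 3)*(9 + 3*2)))**2 - 158)) = 27*(-544*((1/(-17 - 9*(9 + 6)))**2 - 158)) = 27*(-544*((1/(-17 - 9*15))**2 - 158)) = 27*(-544*((1/(-17 - 135))**2 - 158)) = 27*(-544*((1/(-152))**2 - 158)) = 27*(-544*((-1/152)**2 - 158)) = 27*(-544*(1/23104 - 158)) = 27*(-544*(-3650431/23104)) = 27*(62057327/722) = 1675547829/722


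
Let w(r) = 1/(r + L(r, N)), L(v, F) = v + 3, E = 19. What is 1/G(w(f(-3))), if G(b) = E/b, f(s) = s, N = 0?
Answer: -1/57 ≈ -0.017544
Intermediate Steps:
L(v, F) = 3 + v
w(r) = 1/(3 + 2*r) (w(r) = 1/(r + (3 + r)) = 1/(3 + 2*r))
G(b) = 19/b
1/G(w(f(-3))) = 1/(19/(1/(3 + 2*(-3)))) = 1/(19/(1/(3 - 6))) = 1/(19/(1/(-3))) = 1/(19/(-⅓)) = 1/(19*(-3)) = 1/(-57) = -1/57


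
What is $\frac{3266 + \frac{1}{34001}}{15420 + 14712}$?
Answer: $\frac{111047267}{1024518132} \approx 0.10839$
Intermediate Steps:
$\frac{3266 + \frac{1}{34001}}{15420 + 14712} = \frac{3266 + \frac{1}{34001}}{30132} = \frac{111047267}{34001} \cdot \frac{1}{30132} = \frac{111047267}{1024518132}$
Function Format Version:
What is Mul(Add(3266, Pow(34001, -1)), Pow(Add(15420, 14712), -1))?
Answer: Rational(111047267, 1024518132) ≈ 0.10839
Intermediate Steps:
Mul(Add(3266, Pow(34001, -1)), Pow(Add(15420, 14712), -1)) = Mul(Add(3266, Rational(1, 34001)), Pow(30132, -1)) = Mul(Rational(111047267, 34001), Rational(1, 30132)) = Rational(111047267, 1024518132)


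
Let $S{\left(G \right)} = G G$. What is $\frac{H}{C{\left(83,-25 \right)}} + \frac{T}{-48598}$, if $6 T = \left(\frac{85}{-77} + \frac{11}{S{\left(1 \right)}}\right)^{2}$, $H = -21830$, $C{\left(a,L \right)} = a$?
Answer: $- \frac{3145025287051}{11957707993} \approx -263.01$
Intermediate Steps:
$S{\left(G \right)} = G^{2}$
$T = \frac{96774}{5929}$ ($T = \frac{\left(\frac{85}{-77} + \frac{11}{1^{2}}\right)^{2}}{6} = \frac{\left(85 \left(- \frac{1}{77}\right) + \frac{11}{1}\right)^{2}}{6} = \frac{\left(- \frac{85}{77} + 11 \cdot 1\right)^{2}}{6} = \frac{\left(- \frac{85}{77} + 11\right)^{2}}{6} = \frac{\left(\frac{762}{77}\right)^{2}}{6} = \frac{1}{6} \cdot \frac{580644}{5929} = \frac{96774}{5929} \approx 16.322$)
$\frac{H}{C{\left(83,-25 \right)}} + \frac{T}{-48598} = - \frac{21830}{83} + \frac{96774}{5929 \left(-48598\right)} = \left(-21830\right) \frac{1}{83} + \frac{96774}{5929} \left(- \frac{1}{48598}\right) = - \frac{21830}{83} - \frac{48387}{144068771} = - \frac{3145025287051}{11957707993}$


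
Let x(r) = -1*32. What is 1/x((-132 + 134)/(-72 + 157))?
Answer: -1/32 ≈ -0.031250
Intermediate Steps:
x(r) = -32
1/x((-132 + 134)/(-72 + 157)) = 1/(-32) = -1/32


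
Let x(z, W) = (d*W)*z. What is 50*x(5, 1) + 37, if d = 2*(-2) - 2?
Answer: -1463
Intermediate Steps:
d = -6 (d = -4 - 2 = -6)
x(z, W) = -6*W*z (x(z, W) = (-6*W)*z = -6*W*z)
50*x(5, 1) + 37 = 50*(-6*1*5) + 37 = 50*(-30) + 37 = -1500 + 37 = -1463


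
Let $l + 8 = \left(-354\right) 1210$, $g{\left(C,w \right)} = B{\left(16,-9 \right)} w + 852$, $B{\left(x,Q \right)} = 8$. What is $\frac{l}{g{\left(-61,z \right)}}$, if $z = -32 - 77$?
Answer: $\frac{107087}{5} \approx 21417.0$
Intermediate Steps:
$z = -109$ ($z = -32 - 77 = -109$)
$g{\left(C,w \right)} = 852 + 8 w$ ($g{\left(C,w \right)} = 8 w + 852 = 852 + 8 w$)
$l = -428348$ ($l = -8 - 428340 = -428348$)
$\frac{l}{g{\left(-61,z \right)}} = - \frac{428348}{852 + 8 \left(-109\right)} = - \frac{428348}{852 - 872} = - \frac{428348}{-20} = \left(-428348\right) \left(- \frac{1}{20}\right) = \frac{107087}{5}$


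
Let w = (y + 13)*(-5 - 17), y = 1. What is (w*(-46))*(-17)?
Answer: -240856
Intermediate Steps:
w = -308 (w = (1 + 13)*(-5 - 17) = 14*(-22) = -308)
(w*(-46))*(-17) = -308*(-46)*(-17) = 14168*(-17) = -240856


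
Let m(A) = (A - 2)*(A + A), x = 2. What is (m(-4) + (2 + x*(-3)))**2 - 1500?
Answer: 436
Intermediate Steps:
m(A) = 2*A*(-2 + A) (m(A) = (-2 + A)*(2*A) = 2*A*(-2 + A))
(m(-4) + (2 + x*(-3)))**2 - 1500 = (2*(-4)*(-2 - 4) + (2 + 2*(-3)))**2 - 1500 = (2*(-4)*(-6) + (2 - 6))**2 - 1500 = (48 - 4)**2 - 1500 = 44**2 - 1500 = 1936 - 1500 = 436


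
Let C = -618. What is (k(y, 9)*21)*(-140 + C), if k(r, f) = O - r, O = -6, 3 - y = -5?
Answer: 222852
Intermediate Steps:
y = 8 (y = 3 - 1*(-5) = 3 + 5 = 8)
k(r, f) = -6 - r
(k(y, 9)*21)*(-140 + C) = ((-6 - 1*8)*21)*(-140 - 618) = ((-6 - 8)*21)*(-758) = -14*21*(-758) = -294*(-758) = 222852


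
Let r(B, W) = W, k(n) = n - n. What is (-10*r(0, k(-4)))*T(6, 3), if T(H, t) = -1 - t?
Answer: 0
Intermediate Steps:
k(n) = 0
(-10*r(0, k(-4)))*T(6, 3) = (-10*0)*(-1 - 1*3) = 0*(-1 - 3) = 0*(-4) = 0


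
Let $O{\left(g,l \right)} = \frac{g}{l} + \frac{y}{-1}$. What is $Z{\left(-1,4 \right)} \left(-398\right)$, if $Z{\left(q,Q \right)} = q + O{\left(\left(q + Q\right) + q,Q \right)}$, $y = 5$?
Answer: $2189$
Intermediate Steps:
$O{\left(g,l \right)} = -5 + \frac{g}{l}$ ($O{\left(g,l \right)} = \frac{g}{l} + \frac{5}{-1} = \frac{g}{l} + 5 \left(-1\right) = \frac{g}{l} - 5 = -5 + \frac{g}{l}$)
$Z{\left(q,Q \right)} = -5 + q + \frac{Q + 2 q}{Q}$ ($Z{\left(q,Q \right)} = q - \left(5 - \frac{\left(q + Q\right) + q}{Q}\right) = q - \left(5 - \frac{\left(Q + q\right) + q}{Q}\right) = q - \left(5 - \frac{Q + 2 q}{Q}\right) = -5 + q + \frac{Q + 2 q}{Q}$)
$Z{\left(-1,4 \right)} \left(-398\right) = \left(-4 - 1 + 2 \left(-1\right) \frac{1}{4}\right) \left(-398\right) = \left(-4 - 1 - \frac{1}{2}\right) \left(-398\right) = \left(- \frac{11}{2}\right) \left(-398\right) = 2189$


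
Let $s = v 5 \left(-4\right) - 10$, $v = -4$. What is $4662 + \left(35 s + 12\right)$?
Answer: $7124$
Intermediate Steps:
$s = 70$ ($s = \left(-4\right) 5 \left(-4\right) - 10 = \left(-20\right) \left(-4\right) - 10 = 80 - 10 = 70$)
$4662 + \left(35 s + 12\right) = 4662 + \left(35 \cdot 70 + 12\right) = 4662 + \left(2450 + 12\right) = 4662 + 2462 = 7124$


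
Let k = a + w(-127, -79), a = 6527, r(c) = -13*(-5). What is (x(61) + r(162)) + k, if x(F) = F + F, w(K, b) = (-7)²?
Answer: 6763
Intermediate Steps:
w(K, b) = 49
r(c) = 65
k = 6576 (k = 6527 + 49 = 6576)
x(F) = 2*F
(x(61) + r(162)) + k = (2*61 + 65) + 6576 = (122 + 65) + 6576 = 187 + 6576 = 6763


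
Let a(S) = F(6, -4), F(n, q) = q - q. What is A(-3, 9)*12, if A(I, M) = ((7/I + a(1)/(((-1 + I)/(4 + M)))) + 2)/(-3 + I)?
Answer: 2/3 ≈ 0.66667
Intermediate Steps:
F(n, q) = 0
a(S) = 0
A(I, M) = (2 + 7/I)/(-3 + I) (A(I, M) = ((7/I + 0/(((-1 + I)/(4 + M)))) + 2)/(-3 + I) = ((7/I + 0*((4 + M)/(-1 + I))) + 2)/(-3 + I) = ((7/I + 0) + 2)/(-3 + I) = (7/I + 2)/(-3 + I) = (2 + 7/I)/(-3 + I))
A(-3, 9)*12 = ((7 + 2*(-3))/((-3)*(-3 - 3)))*12 = -1/3*(7 - 6)/(-6)*12 = -1/3*(-1/6)*1*12 = (1/18)*12 = 2/3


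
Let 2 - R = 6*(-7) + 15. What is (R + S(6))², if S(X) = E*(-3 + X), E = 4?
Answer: 1681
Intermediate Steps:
S(X) = -12 + 4*X (S(X) = 4*(-3 + X) = -12 + 4*X)
R = 29 (R = 2 - (6*(-7) + 15) = 2 - (-42 + 15) = 2 - 1*(-27) = 2 + 27 = 29)
(R + S(6))² = (29 + (-12 + 4*6))² = (29 + (-12 + 24))² = (29 + 12)² = 41² = 1681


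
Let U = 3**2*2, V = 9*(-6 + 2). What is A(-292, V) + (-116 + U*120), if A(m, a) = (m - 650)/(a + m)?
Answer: 335687/164 ≈ 2046.9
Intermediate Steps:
V = -36 (V = 9*(-4) = -36)
A(m, a) = (-650 + m)/(a + m)
U = 18 (U = 9*2 = 18)
A(-292, V) + (-116 + U*120) = (-650 - 292)/(-36 - 292) + (-116 + 18*120) = -942/(-328) + (-116 + 2160) = -1/328*(-942) + 2044 = 471/164 + 2044 = 335687/164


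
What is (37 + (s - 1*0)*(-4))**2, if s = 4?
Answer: 441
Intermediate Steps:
(37 + (s - 1*0)*(-4))**2 = (37 + (4 - 1*0)*(-4))**2 = (37 + (4 + 0)*(-4))**2 = (37 + 4*(-4))**2 = (37 - 16)**2 = 21**2 = 441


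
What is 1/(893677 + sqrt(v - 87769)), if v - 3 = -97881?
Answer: 893677/798658765976 - I*sqrt(185647)/798658765976 ≈ 1.119e-6 - 5.3949e-10*I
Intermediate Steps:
v = -97878 (v = 3 - 97881 = -97878)
1/(893677 + sqrt(v - 87769)) = 1/(893677 + sqrt(-97878 - 87769)) = 1/(893677 + sqrt(-185647)) = 1/(893677 + I*sqrt(185647))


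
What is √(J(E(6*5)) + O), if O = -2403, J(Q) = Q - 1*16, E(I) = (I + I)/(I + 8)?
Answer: I*√872689/19 ≈ 49.167*I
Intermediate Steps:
E(I) = 2*I/(8 + I) (E(I) = (2*I)/(8 + I) = 2*I/(8 + I))
J(Q) = -16 + Q (J(Q) = Q - 16 = -16 + Q)
√(J(E(6*5)) + O) = √((-16 + 2*(6*5)/(8 + 6*5)) - 2403) = √((-16 + 2*30/(8 + 30)) - 2403) = √((-16 + 2*30/38) - 2403) = √((-16 + 2*30*(1/38)) - 2403) = √((-16 + 30/19) - 2403) = √(-274/19 - 2403) = √(-45931/19) = I*√872689/19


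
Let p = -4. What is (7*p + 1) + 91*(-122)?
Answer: -11129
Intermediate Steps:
(7*p + 1) + 91*(-122) = (7*(-4) + 1) + 91*(-122) = (-28 + 1) - 11102 = -27 - 11102 = -11129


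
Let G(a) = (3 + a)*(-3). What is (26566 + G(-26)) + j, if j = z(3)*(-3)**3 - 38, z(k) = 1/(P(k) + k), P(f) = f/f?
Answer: 106361/4 ≈ 26590.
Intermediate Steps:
G(a) = -9 - 3*a
P(f) = 1
z(k) = 1/(1 + k)
j = -179/4 (j = (-3)**3/(1 + 3) - 38 = -27/4 - 38 = -179/4 ≈ -44.750)
(26566 + G(-26)) + j = (26566 + (-9 - 3*(-26))) - 179/4 = (26566 + (-9 + 78)) - 179/4 = (26566 + 69) - 179/4 = 26635 - 179/4 = 106361/4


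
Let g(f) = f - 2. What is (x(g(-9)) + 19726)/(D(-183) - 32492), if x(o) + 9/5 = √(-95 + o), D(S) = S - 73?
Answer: -98621/163740 - I*√106/32748 ≈ -0.6023 - 0.00031439*I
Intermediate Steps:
g(f) = -2 + f
D(S) = -73 + S
x(o) = -9/5 + √(-95 + o)
(x(g(-9)) + 19726)/(D(-183) - 32492) = ((-9/5 + √(-95 + (-2 - 9))) + 19726)/((-73 - 183) - 32492) = ((-9/5 + √(-95 - 11)) + 19726)/(-256 - 32492) = ((-9/5 + √(-106)) + 19726)/(-32748) = ((-9/5 + I*√106) + 19726)*(-1/32748) = (98621/5 + I*√106)*(-1/32748) = -98621/163740 - I*√106/32748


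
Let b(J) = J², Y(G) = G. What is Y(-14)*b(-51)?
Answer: -36414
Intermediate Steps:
Y(-14)*b(-51) = -14*(-51)² = -14*2601 = -36414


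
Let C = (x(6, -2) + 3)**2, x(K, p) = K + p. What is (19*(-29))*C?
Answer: -26999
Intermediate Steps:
C = 49 (C = ((6 - 2) + 3)**2 = (4 + 3)**2 = 7**2 = 49)
(19*(-29))*C = (19*(-29))*49 = -551*49 = -26999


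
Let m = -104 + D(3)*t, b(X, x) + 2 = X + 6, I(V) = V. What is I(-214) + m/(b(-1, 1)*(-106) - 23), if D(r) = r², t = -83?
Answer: -72123/341 ≈ -211.50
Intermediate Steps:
b(X, x) = 4 + X (b(X, x) = -2 + (X + 6) = -2 + (6 + X) = 4 + X)
m = -851 (m = -104 + 3²*(-83) = -104 + 9*(-83) = -104 - 747 = -851)
I(-214) + m/(b(-1, 1)*(-106) - 23) = -214 - 851/((4 - 1)*(-106) - 23) = -214 - 851/(3*(-106) - 23) = -214 - 851/(-318 - 23) = -214 - 851/(-341) = -214 - 851*(-1/341) = -214 + 851/341 = -72123/341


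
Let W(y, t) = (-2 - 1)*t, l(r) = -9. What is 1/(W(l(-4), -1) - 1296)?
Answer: -1/1293 ≈ -0.00077340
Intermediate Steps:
W(y, t) = -3*t
1/(W(l(-4), -1) - 1296) = 1/(-3*(-1) - 1296) = 1/(3 - 1296) = 1/(-1293) = -1/1293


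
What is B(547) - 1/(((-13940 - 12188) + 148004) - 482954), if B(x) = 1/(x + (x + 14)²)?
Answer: 338173/56918169452 ≈ 5.9414e-6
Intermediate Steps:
B(x) = 1/(x + (14 + x)²)
B(547) - 1/(((-13940 - 12188) + 148004) - 482954) = 1/(547 + (14 + 547)²) - 1/(((-13940 - 12188) + 148004) - 482954) = 1/(547 + 561²) - 1/((-26128 + 148004) - 482954) = 1/(547 + 314721) - 1/(121876 - 482954) = 1/315268 - 1/(-361078) = 1/315268 - 1*(-1/361078) = 1/315268 + 1/361078 = 338173/56918169452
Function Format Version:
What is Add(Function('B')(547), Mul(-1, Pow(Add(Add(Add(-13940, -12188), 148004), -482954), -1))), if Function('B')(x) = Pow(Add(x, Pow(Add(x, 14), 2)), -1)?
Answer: Rational(338173, 56918169452) ≈ 5.9414e-6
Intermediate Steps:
Function('B')(x) = Pow(Add(x, Pow(Add(14, x), 2)), -1)
Add(Function('B')(547), Mul(-1, Pow(Add(Add(Add(-13940, -12188), 148004), -482954), -1))) = Add(Pow(Add(547, Pow(Add(14, 547), 2)), -1), Mul(-1, Pow(Add(Add(Add(-13940, -12188), 148004), -482954), -1))) = Add(Pow(Add(547, Pow(561, 2)), -1), Mul(-1, Pow(Add(Add(-26128, 148004), -482954), -1))) = Add(Pow(Add(547, 314721), -1), Mul(-1, Pow(Add(121876, -482954), -1))) = Add(Pow(315268, -1), Mul(-1, Pow(-361078, -1))) = Add(Rational(1, 315268), Mul(-1, Rational(-1, 361078))) = Add(Rational(1, 315268), Rational(1, 361078)) = Rational(338173, 56918169452)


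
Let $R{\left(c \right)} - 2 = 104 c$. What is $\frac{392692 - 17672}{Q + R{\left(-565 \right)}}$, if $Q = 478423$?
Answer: $\frac{75004}{83933} \approx 0.89362$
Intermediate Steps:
$R{\left(c \right)} = 2 + 104 c$
$\frac{392692 - 17672}{Q + R{\left(-565 \right)}} = \frac{392692 - 17672}{478423 + \left(2 + 104 \left(-565\right)\right)} = \frac{375020}{478423 + \left(2 - 58760\right)} = \frac{375020}{478423 - 58758} = \frac{375020}{419665} = 375020 \cdot \frac{1}{419665} = \frac{75004}{83933}$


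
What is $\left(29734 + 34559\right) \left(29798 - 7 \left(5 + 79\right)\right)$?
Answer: $1877998530$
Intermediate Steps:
$\left(29734 + 34559\right) \left(29798 - 7 \left(5 + 79\right)\right) = 64293 \left(29798 - 588\right) = 64293 \cdot 29210 = 1877998530$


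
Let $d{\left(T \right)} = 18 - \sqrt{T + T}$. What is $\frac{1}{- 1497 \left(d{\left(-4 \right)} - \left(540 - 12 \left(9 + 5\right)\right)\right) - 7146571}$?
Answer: $- \frac{6616633}{43779850184761} - \frac{2994 i \sqrt{2}}{43779850184761} \approx -1.5113 \cdot 10^{-7} - 9.6715 \cdot 10^{-11} i$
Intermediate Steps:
$d{\left(T \right)} = 18 - \sqrt{2} \sqrt{T}$ ($d{\left(T \right)} = 18 - \sqrt{2 T} = 18 - \sqrt{2} \sqrt{T}$)
$\frac{1}{- 1497 \left(d{\left(-4 \right)} - \left(540 - 12 \left(9 + 5\right)\right)\right) - 7146571} = \frac{1}{- 1497 \left(\left(18 - \sqrt{2} \sqrt{-4}\right) - \left(540 - 12 \left(9 + 5\right)\right)\right) - 7146571} = \frac{1}{- 1497 \left(\left(18 - \sqrt{2} \cdot 2 i\right) + \left(-540 + 12 \cdot 14\right)\right) - 7146571} = \frac{1}{- 1497 \left(\left(18 - 2 i \sqrt{2}\right) + \left(-540 + 168\right)\right) - 7146571} = \frac{1}{- 1497 \left(\left(18 - 2 i \sqrt{2}\right) - 372\right) - 7146571} = \frac{1}{- 1497 \left(-354 - 2 i \sqrt{2}\right) - 7146571} = \frac{1}{\left(529938 + 2994 i \sqrt{2}\right) - 7146571} = \frac{1}{-6616633 + 2994 i \sqrt{2}}$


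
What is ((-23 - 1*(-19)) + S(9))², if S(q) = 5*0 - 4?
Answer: 64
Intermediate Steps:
S(q) = -4 (S(q) = 0 - 4 = -4)
((-23 - 1*(-19)) + S(9))² = ((-23 - 1*(-19)) - 4)² = ((-23 + 19) - 4)² = (-4 - 4)² = (-8)² = 64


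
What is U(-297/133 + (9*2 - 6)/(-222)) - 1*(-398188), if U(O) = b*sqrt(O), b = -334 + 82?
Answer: 398188 - 36*I*sqrt(55385855)/703 ≈ 3.9819e+5 - 381.11*I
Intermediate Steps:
b = -252
U(O) = -252*sqrt(O)
U(-297/133 + (9*2 - 6)/(-222)) - 1*(-398188) = -252*sqrt(-297/133 + (9*2 - 6)/(-222)) - 1*(-398188) = -252*sqrt(-297*1/133 + (18 - 6)*(-1/222)) + 398188 = -252*sqrt(-297/133 + 12*(-1/222)) + 398188 = -252*sqrt(-297/133 - 2/37) + 398188 = -36*I*sqrt(55385855)/703 + 398188 = 398188 - 36*I*sqrt(55385855)/703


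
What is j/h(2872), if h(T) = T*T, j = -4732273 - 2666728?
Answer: -7399001/8248384 ≈ -0.89702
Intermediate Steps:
j = -7399001
h(T) = T²
j/h(2872) = -7399001/(2872²) = -7399001/8248384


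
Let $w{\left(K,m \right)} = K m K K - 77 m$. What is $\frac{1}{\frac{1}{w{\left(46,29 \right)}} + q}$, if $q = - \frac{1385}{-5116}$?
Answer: $\frac{14429734276}{3906412851} \approx 3.6939$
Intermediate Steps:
$w{\left(K,m \right)} = - 77 m + m K^{3}$ ($w{\left(K,m \right)} = m K^{2} K - 77 m = m K^{3} - 77 m = - 77 m + m K^{3}$)
$q = \frac{1385}{5116}$ ($q = \left(-1385\right) \left(- \frac{1}{5116}\right) = \frac{1385}{5116} \approx 0.27072$)
$\frac{1}{\frac{1}{w{\left(46,29 \right)}} + q} = \frac{1}{\frac{1}{29 \left(-77 + 46^{3}\right)} + \frac{1385}{5116}} = \frac{1}{\frac{1}{29 \left(-77 + 97336\right)} + \frac{1385}{5116}} = \frac{1}{\frac{1}{29 \cdot 97259} + \frac{1385}{5116}} = \frac{1}{\frac{1}{2820511} + \frac{1385}{5116}} = \frac{1}{\frac{3906412851}{14429734276}} = \frac{14429734276}{3906412851}$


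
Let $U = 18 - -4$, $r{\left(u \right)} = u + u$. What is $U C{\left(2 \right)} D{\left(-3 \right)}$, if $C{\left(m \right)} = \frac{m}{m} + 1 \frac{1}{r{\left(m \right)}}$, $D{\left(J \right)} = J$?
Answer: $- \frac{165}{2} \approx -82.5$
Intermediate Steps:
$r{\left(u \right)} = 2 u$
$C{\left(m \right)} = 1 + \frac{1}{2 m}$ ($C{\left(m \right)} = \frac{m}{m} + 1 \frac{1}{2 m} = 1 + 1 \frac{1}{2 m} = 1 + \frac{1}{2 m}$)
$U = 22$ ($U = 18 + 4 = 22$)
$U C{\left(2 \right)} D{\left(-3 \right)} = 22 \frac{\frac{1}{2} + 2}{2} \left(-3\right) = 22 \cdot \frac{1}{2} \cdot \frac{5}{2} \left(-3\right) = 22 \cdot \frac{5}{4} \left(-3\right) = \frac{55}{2} \left(-3\right) = - \frac{165}{2}$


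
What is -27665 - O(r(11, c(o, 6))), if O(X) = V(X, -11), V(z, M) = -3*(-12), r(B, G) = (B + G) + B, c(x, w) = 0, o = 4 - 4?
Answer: -27701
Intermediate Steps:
o = 0
r(B, G) = G + 2*B
V(z, M) = 36
O(X) = 36
-27665 - O(r(11, c(o, 6))) = -27665 - 1*36 = -27665 - 36 = -27701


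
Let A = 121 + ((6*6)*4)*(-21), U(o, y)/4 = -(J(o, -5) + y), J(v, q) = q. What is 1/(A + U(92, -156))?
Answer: -1/2259 ≈ -0.00044267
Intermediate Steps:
U(o, y) = 20 - 4*y (U(o, y) = 4*(-(-5 + y)) = 4*(5 - y) = 20 - 4*y)
A = -2903 (A = 121 + (36*4)*(-21) = 121 + 144*(-21) = 121 - 3024 = -2903)
1/(A + U(92, -156)) = 1/(-2903 + (20 - 4*(-156))) = 1/(-2903 + (20 + 624)) = 1/(-2903 + 644) = 1/(-2259) = -1/2259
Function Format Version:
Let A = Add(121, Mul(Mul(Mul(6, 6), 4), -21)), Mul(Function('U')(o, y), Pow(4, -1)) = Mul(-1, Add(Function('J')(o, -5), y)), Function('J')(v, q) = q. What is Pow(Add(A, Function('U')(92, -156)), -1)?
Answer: Rational(-1, 2259) ≈ -0.00044267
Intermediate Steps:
Function('U')(o, y) = Add(20, Mul(-4, y)) (Function('U')(o, y) = Mul(4, Mul(-1, Add(-5, y))) = Mul(4, Add(5, Mul(-1, y))) = Add(20, Mul(-4, y)))
A = -2903 (A = Add(121, Mul(Mul(36, 4), -21)) = Add(121, Mul(144, -21)) = Add(121, -3024) = -2903)
Pow(Add(A, Function('U')(92, -156)), -1) = Pow(Add(-2903, Add(20, Mul(-4, -156))), -1) = Pow(Add(-2903, Add(20, 624)), -1) = Pow(Add(-2903, 644), -1) = Pow(-2259, -1) = Rational(-1, 2259)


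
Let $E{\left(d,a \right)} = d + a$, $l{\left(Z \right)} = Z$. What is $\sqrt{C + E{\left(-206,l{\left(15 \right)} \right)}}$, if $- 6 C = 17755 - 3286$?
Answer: $\frac{i \sqrt{10410}}{2} \approx 51.015 i$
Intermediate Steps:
$C = - \frac{4823}{2}$ ($C = - \frac{17755 - 3286}{6} = \left(- \frac{1}{6}\right) 14469 = - \frac{4823}{2} \approx -2411.5$)
$E{\left(d,a \right)} = a + d$
$\sqrt{C + E{\left(-206,l{\left(15 \right)} \right)}} = \sqrt{- \frac{4823}{2} + \left(15 - 206\right)} = \sqrt{- \frac{4823}{2} - 191} = \sqrt{- \frac{5205}{2}} = \frac{i \sqrt{10410}}{2}$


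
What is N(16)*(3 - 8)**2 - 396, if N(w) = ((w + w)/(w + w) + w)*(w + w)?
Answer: 13204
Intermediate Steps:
N(w) = 2*w*(1 + w) (N(w) = ((2*w)/((2*w)) + w)*(2*w) = ((2*w)*(1/(2*w)) + w)*(2*w) = (1 + w)*(2*w) = 2*w*(1 + w))
N(16)*(3 - 8)**2 - 396 = (2*16*(1 + 16))*(3 - 8)**2 - 396 = (2*16*17)*(-5)**2 - 396 = 544*25 - 396 = 13600 - 396 = 13204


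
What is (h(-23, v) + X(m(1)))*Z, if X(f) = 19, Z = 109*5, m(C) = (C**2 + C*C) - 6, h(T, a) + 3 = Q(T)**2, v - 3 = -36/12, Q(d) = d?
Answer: 297025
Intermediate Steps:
v = 0 (v = 3 - 36/12 = 3 - 36*1/12 = 3 - 3 = 0)
h(T, a) = -3 + T**2
m(C) = -6 + 2*C**2 (m(C) = (C**2 + C**2) - 6 = 2*C**2 - 6 = -6 + 2*C**2)
Z = 545
(h(-23, v) + X(m(1)))*Z = ((-3 + (-23)**2) + 19)*545 = ((-3 + 529) + 19)*545 = (526 + 19)*545 = 545*545 = 297025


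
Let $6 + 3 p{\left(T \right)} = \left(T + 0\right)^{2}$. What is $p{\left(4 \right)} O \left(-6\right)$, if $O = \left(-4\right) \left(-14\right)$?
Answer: $-1120$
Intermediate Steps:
$p{\left(T \right)} = -2 + \frac{T^{2}}{3}$ ($p{\left(T \right)} = -2 + \frac{\left(T + 0\right)^{2}}{3} = -2 + \frac{T^{2}}{3}$)
$O = 56$
$p{\left(4 \right)} O \left(-6\right) = \left(-2 + \frac{4^{2}}{3}\right) 56 \left(-6\right) = \left(-2 + \frac{1}{3} \cdot 16\right) 56 \left(-6\right) = \left(-2 + \frac{16}{3}\right) 56 \left(-6\right) = \frac{10}{3} \cdot 56 \left(-6\right) = \frac{560}{3} \left(-6\right) = -1120$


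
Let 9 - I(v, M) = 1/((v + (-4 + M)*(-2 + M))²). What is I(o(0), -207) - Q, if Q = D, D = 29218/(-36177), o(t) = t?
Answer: 690008686898434/70354200594777 ≈ 9.8076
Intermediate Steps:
D = -29218/36177 (D = 29218*(-1/36177) = -29218/36177 ≈ -0.80764)
I(v, M) = 9 - 1/(v + (-4 + M)*(-2 + M))² (I(v, M) = 9 - 1/((v + (-4 + M)*(-2 + M))²) = 9 - 1/(v + (-4 + M)*(-2 + M))²)
Q = -29218/36177 ≈ -0.80764
I(o(0), -207) - Q = (9 - 1/(8 + 0 + (-207)² - 6*(-207))²) - 1*(-29218/36177) = (9 - 1/(8 + 0 + 42849 + 1242)²) + 29218/36177 = (9 - 1/44099²) + 29218/36177 = (9 - 1*1/1944721801) + 29218/36177 = (9 - 1/1944721801) + 29218/36177 = 17502496208/1944721801 + 29218/36177 = 690008686898434/70354200594777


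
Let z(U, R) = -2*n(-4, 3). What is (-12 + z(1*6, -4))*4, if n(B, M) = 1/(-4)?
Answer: -46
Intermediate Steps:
n(B, M) = -¼
z(U, R) = ½ (z(U, R) = -2*(-¼) = ½)
(-12 + z(1*6, -4))*4 = (-12 + ½)*4 = -23/2*4 = -46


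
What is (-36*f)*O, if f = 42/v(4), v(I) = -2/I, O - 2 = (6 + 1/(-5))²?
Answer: 2694384/25 ≈ 1.0778e+5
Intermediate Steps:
O = 891/25 (O = 2 + (6 + 1/(-5))² = 2 + (6 - ⅕)² = 2 + (29/5)² = 2 + 841/25 = 891/25 ≈ 35.640)
f = -84 (f = 42/((-2/4)) = 42/((-2*¼)) = 42/(-½) = 42*(-2) = -84)
(-36*f)*O = -36*(-84)*(891/25) = 3024*(891/25) = 2694384/25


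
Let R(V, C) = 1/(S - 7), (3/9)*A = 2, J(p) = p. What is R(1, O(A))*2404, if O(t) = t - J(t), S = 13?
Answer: 1202/3 ≈ 400.67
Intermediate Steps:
A = 6 (A = 3*2 = 6)
O(t) = 0 (O(t) = t - t = 0)
R(V, C) = 1/6 (R(V, C) = 1/(13 - 7) = 1/6)
R(1, O(A))*2404 = (1/6)*2404 = 1202/3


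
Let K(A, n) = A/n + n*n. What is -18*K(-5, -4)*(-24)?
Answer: 7452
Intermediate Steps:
K(A, n) = n² + A/n (K(A, n) = A/n + n² = n² + A/n)
-18*K(-5, -4)*(-24) = -18*(-5 + (-4)³)/(-4)*(-24) = -(-9)*(-5 - 64)/2*(-24) = -(-9)*(-69)/2*(-24) = -18*69/4*(-24) = -621/2*(-24) = 7452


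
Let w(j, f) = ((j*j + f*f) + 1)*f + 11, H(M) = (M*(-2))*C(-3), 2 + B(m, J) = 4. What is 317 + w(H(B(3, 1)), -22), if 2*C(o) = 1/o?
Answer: -93166/9 ≈ -10352.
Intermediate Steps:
C(o) = 1/(2*o)
B(m, J) = 2 (B(m, J) = -2 + 4 = 2)
H(M) = M/3 (H(M) = (M*(-2))*((1/2)/(-3)) = (-2*M)*((1/2)*(-1/3)) = -2*M*(-1/6) = M/3)
w(j, f) = 11 + f*(1 + f**2 + j**2) (w(j, f) = ((j**2 + f**2) + 1)*f + 11 = ((f**2 + j**2) + 1)*f + 11 = (1 + f**2 + j**2)*f + 11 = f*(1 + f**2 + j**2) + 11 = 11 + f*(1 + f**2 + j**2))
317 + w(H(B(3, 1)), -22) = 317 + (11 - 22 + (-22)**3 - 22*((1/3)*2)**2) = 317 + (11 - 22 - 10648 - 22*(2/3)**2) = 317 + (11 - 22 - 10648 - 22*4/9) = 317 + (11 - 22 - 10648 - 88/9) = 317 - 96019/9 = -93166/9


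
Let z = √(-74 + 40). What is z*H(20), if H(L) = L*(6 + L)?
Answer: 520*I*√34 ≈ 3032.1*I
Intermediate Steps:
z = I*√34 (z = √(-34) = I*√34 ≈ 5.8309*I)
z*H(20) = (I*√34)*(20*(6 + 20)) = (I*√34)*(20*26) = (I*√34)*520 = 520*I*√34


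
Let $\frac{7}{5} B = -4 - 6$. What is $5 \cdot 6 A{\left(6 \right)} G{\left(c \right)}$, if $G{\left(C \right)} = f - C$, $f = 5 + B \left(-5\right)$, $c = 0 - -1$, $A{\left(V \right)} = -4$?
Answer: $- \frac{33360}{7} \approx -4765.7$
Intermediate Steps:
$B = - \frac{50}{7}$ ($B = \frac{5 \left(-4 - 6\right)}{7} = \frac{5}{7} \left(-10\right) = - \frac{50}{7} \approx -7.1429$)
$c = 1$ ($c = 0 + 1 = 1$)
$f = \frac{285}{7}$ ($f = 5 - - \frac{250}{7} = 5 + \frac{250}{7} = \frac{285}{7} \approx 40.714$)
$G{\left(C \right)} = \frac{285}{7} - C$
$5 \cdot 6 A{\left(6 \right)} G{\left(c \right)} = 5 \cdot 6 \left(-4\right) \left(\frac{285}{7} - 1\right) = 30 \left(-4\right) \left(\frac{285}{7} - 1\right) = \left(-120\right) \frac{278}{7} = - \frac{33360}{7}$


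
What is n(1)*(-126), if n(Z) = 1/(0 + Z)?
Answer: -126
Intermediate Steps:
n(Z) = 1/Z
n(1)*(-126) = -126/1 = 1*(-126) = -126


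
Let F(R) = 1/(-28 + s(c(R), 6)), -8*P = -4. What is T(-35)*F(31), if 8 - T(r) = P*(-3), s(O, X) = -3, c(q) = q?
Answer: -19/62 ≈ -0.30645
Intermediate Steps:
P = ½ (P = -⅛*(-4) = ½ ≈ 0.50000)
F(R) = -1/31 (F(R) = 1/(-28 - 3) = 1/(-31) = -1/31)
T(r) = 19/2 (T(r) = 8 - (-3)/2 = 8 - 1*(-3/2) = 8 + 3/2 = 19/2)
T(-35)*F(31) = (19/2)*(-1/31) = -19/62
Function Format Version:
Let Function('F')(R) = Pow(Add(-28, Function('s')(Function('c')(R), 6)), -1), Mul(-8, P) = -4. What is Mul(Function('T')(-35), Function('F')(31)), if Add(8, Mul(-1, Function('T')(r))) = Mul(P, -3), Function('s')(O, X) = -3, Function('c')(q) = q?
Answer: Rational(-19, 62) ≈ -0.30645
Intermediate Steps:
P = Rational(1, 2) (P = Mul(Rational(-1, 8), -4) = Rational(1, 2) ≈ 0.50000)
Function('F')(R) = Rational(-1, 31) (Function('F')(R) = Pow(Add(-28, -3), -1) = Pow(-31, -1) = Rational(-1, 31))
Function('T')(r) = Rational(19, 2) (Function('T')(r) = Add(8, Mul(-1, Mul(Rational(1, 2), -3))) = Add(8, Mul(-1, Rational(-3, 2))) = Add(8, Rational(3, 2)) = Rational(19, 2))
Mul(Function('T')(-35), Function('F')(31)) = Mul(Rational(19, 2), Rational(-1, 31)) = Rational(-19, 62)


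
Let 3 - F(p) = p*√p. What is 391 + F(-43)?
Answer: 394 + 43*I*√43 ≈ 394.0 + 281.97*I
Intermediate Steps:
F(p) = 3 - p^(3/2) (F(p) = 3 - p*√p = 3 - p^(3/2))
391 + F(-43) = 391 + (3 - (-43)^(3/2)) = 391 + (3 - (-43)*I*√43) = 391 + (3 + 43*I*√43) = 394 + 43*I*√43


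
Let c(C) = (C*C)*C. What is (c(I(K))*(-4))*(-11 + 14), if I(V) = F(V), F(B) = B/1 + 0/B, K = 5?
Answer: -1500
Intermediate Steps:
F(B) = B (F(B) = B*1 + 0 = B + 0 = B)
I(V) = V
c(C) = C³ (c(C) = C²*C = C³)
(c(I(K))*(-4))*(-11 + 14) = (5³*(-4))*(-11 + 14) = (125*(-4))*3 = -500*3 = -1500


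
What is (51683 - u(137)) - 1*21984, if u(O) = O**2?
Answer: 10930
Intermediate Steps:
(51683 - u(137)) - 1*21984 = (51683 - 1*137**2) - 1*21984 = (51683 - 1*18769) - 21984 = (51683 - 18769) - 21984 = 32914 - 21984 = 10930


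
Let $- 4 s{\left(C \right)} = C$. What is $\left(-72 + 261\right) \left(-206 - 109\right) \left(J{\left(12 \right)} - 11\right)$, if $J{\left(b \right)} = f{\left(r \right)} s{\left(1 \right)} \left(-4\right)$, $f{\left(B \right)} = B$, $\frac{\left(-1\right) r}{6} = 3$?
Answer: $1726515$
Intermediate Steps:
$r = -18$ ($r = \left(-6\right) 3 = -18$)
$s{\left(C \right)} = - \frac{C}{4}$
$J{\left(b \right)} = -18$ ($J{\left(b \right)} = - 18 \left(\left(- \frac{1}{4}\right) 1\right) \left(-4\right) = \left(-18\right) \left(- \frac{1}{4}\right) \left(-4\right) = \frac{9}{2} \left(-4\right) = -18$)
$\left(-72 + 261\right) \left(-206 - 109\right) \left(J{\left(12 \right)} - 11\right) = \left(-72 + 261\right) \left(-206 - 109\right) \left(-18 - 11\right) = 189 \left(\left(-315\right) \left(-29\right)\right) = 189 \cdot 9135 = 1726515$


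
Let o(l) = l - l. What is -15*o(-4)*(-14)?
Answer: 0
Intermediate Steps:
o(l) = 0
-15*o(-4)*(-14) = -15*0*(-14) = 0*(-14) = 0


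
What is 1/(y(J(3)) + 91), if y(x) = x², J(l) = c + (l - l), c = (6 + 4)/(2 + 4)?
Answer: 9/844 ≈ 0.010664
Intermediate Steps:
c = 5/3 (c = 10/6 = 10*(⅙) = 5/3 ≈ 1.6667)
J(l) = 5/3 (J(l) = 5/3 + (l - l) = 5/3 + 0 = 5/3)
1/(y(J(3)) + 91) = 1/((5/3)² + 91) = 1/(25/9 + 91) = 1/(844/9) = 9/844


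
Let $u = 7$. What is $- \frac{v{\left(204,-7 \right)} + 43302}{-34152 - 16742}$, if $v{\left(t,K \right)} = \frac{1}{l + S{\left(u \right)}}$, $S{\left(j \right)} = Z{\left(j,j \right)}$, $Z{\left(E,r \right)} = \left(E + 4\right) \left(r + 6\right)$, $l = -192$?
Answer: $\frac{2121797}{2493806} \approx 0.85083$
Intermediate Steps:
$Z{\left(E,r \right)} = \left(4 + E\right) \left(6 + r\right)$
$S{\left(j \right)} = 24 + j^{2} + 10 j$ ($S{\left(j \right)} = 24 + 4 j + 6 j + j j = 24 + 4 j + 6 j + j^{2} = 24 + j^{2} + 10 j$)
$v{\left(t,K \right)} = - \frac{1}{49}$ ($v{\left(t,K \right)} = \frac{1}{-192 + \left(24 + 7^{2} + 10 \cdot 7\right)} = \frac{1}{-192 + \left(24 + 49 + 70\right)} = \frac{1}{-192 + 143} = \frac{1}{-49} = - \frac{1}{49}$)
$- \frac{v{\left(204,-7 \right)} + 43302}{-34152 - 16742} = - \frac{- \frac{1}{49} + 43302}{-34152 - 16742} = - \frac{2121797}{49 \left(-50894\right)} = - \frac{2121797 \left(-1\right)}{49 \cdot 50894} = \left(-1\right) \left(- \frac{2121797}{2493806}\right) = \frac{2121797}{2493806}$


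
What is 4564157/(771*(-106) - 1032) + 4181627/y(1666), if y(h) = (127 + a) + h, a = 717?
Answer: 6434751023/3994665 ≈ 1610.8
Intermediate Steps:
y(h) = 844 + h (y(h) = (127 + 717) + h = 844 + h)
4564157/(771*(-106) - 1032) + 4181627/y(1666) = 4564157/(771*(-106) - 1032) + 4181627/(844 + 1666) = 4564157/(-81726 - 1032) + 4181627/2510 = 4564157/(-82758) + 4181627*(1/2510) = 4564157*(-1/82758) + 4181627/2510 = -351089/6366 + 4181627/2510 = 6434751023/3994665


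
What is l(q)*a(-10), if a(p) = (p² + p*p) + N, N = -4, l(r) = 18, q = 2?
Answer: 3528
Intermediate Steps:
a(p) = -4 + 2*p² (a(p) = (p² + p*p) - 4 = (p² + p²) - 4 = 2*p² - 4 = -4 + 2*p²)
l(q)*a(-10) = 18*(-4 + 2*(-10)²) = 18*(-4 + 2*100) = 18*(-4 + 200) = 18*196 = 3528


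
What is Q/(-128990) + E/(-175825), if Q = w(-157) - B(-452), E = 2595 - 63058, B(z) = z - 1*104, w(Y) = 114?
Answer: 59087074/174458975 ≈ 0.33869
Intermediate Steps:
B(z) = -104 + z (B(z) = z - 104 = -104 + z)
E = -60463
Q = 670 (Q = 114 - (-104 - 452) = 114 - 1*(-556) = 114 + 556 = 670)
Q/(-128990) + E/(-175825) = 670/(-128990) - 60463/(-175825) = 670*(-1/128990) - 60463*(-1/175825) = -67/12899 + 4651/13525 = 59087074/174458975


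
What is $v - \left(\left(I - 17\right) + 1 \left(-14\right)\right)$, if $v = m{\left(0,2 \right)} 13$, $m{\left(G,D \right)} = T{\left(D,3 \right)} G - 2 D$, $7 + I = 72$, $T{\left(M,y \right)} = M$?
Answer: $-86$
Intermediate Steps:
$I = 65$ ($I = -7 + 72 = 65$)
$m{\left(G,D \right)} = - 2 D + D G$ ($m{\left(G,D \right)} = D G - 2 D = - 2 D + D G$)
$v = -52$ ($v = 2 \left(-2 + 0\right) 13 = 2 \left(-2\right) 13 = \left(-4\right) 13 = -52$)
$v - \left(\left(I - 17\right) + 1 \left(-14\right)\right) = -52 - \left(\left(65 - 17\right) + 1 \left(-14\right)\right) = -52 - \left(48 - 14\right) = -52 - 34 = -86$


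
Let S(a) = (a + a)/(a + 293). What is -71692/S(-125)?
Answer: 6022128/125 ≈ 48177.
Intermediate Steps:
S(a) = 2*a/(293 + a) (S(a) = (2*a)/(293 + a) = 2*a/(293 + a))
-71692/S(-125) = -71692/(2*(-125)/(293 - 125)) = -71692/(2*(-125)/168) = -71692/(2*(-125)*(1/168)) = -71692/(-125/84) = -71692*(-84/125) = 6022128/125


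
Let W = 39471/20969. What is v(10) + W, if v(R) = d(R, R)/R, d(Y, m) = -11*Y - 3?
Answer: -1974787/209690 ≈ -9.4176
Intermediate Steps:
W = 39471/20969 (W = 39471*(1/20969) = 39471/20969 ≈ 1.8824)
d(Y, m) = -3 - 11*Y
v(R) = (-3 - 11*R)/R
v(10) + W = (-11 - 3/10) + 39471/20969 = -113/10 + 39471/20969 = -1974787/209690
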